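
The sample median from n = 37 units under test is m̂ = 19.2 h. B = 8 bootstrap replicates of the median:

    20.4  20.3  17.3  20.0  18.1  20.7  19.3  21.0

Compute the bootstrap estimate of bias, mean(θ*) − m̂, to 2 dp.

mean(θ*) = (20.4 + 20.3 + 17.3 + 20.0 + 18.1 + 20.7 + 19.3 + 21.0) / 8 = 19.637
bias = 19.637 − 19.2

bias = +0.44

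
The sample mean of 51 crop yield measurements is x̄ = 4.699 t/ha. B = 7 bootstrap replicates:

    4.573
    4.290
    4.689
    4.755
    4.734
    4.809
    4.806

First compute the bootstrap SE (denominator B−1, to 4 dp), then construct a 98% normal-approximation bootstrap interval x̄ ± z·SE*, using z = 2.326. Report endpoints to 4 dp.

(4.2710, 5.1270)

Mean of replicates = 4.6651; sum of squared deviations = 0.2031; SE* = √(0.2031/6) = 0.1840
Margin = 2.326 × 0.1840 = 0.42798
Interval: 4.699 ± 0.42798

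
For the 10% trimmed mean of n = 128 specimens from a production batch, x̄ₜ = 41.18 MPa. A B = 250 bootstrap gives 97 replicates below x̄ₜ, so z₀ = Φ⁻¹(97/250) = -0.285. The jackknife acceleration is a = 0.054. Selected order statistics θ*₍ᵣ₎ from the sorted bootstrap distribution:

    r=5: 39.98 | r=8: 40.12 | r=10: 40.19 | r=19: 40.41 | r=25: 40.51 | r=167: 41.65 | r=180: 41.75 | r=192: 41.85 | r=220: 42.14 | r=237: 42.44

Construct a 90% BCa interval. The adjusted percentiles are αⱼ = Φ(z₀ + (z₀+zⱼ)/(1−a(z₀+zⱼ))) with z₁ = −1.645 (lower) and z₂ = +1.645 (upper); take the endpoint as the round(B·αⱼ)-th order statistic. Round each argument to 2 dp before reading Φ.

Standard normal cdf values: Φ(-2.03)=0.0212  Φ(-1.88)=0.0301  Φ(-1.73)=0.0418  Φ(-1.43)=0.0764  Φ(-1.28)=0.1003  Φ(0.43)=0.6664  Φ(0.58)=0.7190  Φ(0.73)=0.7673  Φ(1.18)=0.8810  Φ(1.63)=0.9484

(39.98, 42.14)

Lower: z₀ + z₁ = -0.285 + (-1.645) = -1.930; 1 − a(z₀+z₁) = 1 − (0.054)(-1.930) = 1.1042; argument = -0.285 + (-1.930)/1.1042 = -2.0328 → -2.03.
α₁ = Φ(-2.03) = 0.0212; rank = round(250 × 0.0212) = 5; θ*₍5₎ = 39.98.
Upper: z₀ + z₂ = 1.360; 1 − a(z₀+z₂) = 0.9266; argument = 1.1828 → 1.18; α₂ = 0.8810; rank = 220; θ*₍220₎ = 42.14.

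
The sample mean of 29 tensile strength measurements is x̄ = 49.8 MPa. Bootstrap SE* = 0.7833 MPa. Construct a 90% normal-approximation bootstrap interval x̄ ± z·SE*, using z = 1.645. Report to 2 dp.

(48.51, 51.09)

Margin = 1.645 × 0.7833 = 1.289
Interval: 49.8 ± 1.289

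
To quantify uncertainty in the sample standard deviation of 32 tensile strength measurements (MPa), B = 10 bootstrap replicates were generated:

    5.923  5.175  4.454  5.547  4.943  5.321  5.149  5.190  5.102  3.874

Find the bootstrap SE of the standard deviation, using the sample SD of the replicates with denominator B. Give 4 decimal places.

SE* = 0.5364

Bootstrap SE is the standard deviation of the 10 replicate standard deviations.
Mean of replicates: (5.923 + 5.175 + 4.454 + 5.547 + 4.943 + 5.321 + 5.149 + 5.190 + 5.102 + 3.874) / 10 = 50.67800 / 10 = 5.06780
Sum of squared deviations: (+0.85520)² + (+0.10720)² + (−0.61380)² + (+0.47920)² + (−0.12480)² + (+0.25320)² + (+0.08120)² + (+0.12220)² + (+0.03420)² + (−1.19380)² = 2.87678
Variance = 2.87678 / 10 = 0.28768
SE* = √0.28768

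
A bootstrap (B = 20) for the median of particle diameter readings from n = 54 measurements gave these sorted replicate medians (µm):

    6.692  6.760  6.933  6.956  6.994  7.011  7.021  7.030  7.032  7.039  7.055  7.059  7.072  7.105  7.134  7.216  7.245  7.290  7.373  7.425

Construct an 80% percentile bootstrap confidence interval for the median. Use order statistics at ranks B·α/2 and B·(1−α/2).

(6.760, 7.290)

α = 0.20; lower rank = 20 × 0.100 = 2; upper rank = 20 × 0.900 = 18.
The 2nd smallest replicate is 6.760; the 18th is 7.290.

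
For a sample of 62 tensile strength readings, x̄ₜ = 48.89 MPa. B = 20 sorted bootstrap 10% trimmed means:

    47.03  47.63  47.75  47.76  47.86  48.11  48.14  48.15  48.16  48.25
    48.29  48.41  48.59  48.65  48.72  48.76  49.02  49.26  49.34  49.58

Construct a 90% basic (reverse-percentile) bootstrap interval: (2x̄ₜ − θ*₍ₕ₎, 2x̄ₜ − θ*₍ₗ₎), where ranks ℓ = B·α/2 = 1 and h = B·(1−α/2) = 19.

(48.44, 50.75)

Percentile endpoints at ranks 1 and 19: θ*₍1₎ = 47.03, θ*₍19₎ = 49.34.
Basic interval reflects these around x̄ₜ:
  lower = 2 × 48.89 − 49.34 = 48.44
  upper = 2 × 48.89 − 47.03 = 50.75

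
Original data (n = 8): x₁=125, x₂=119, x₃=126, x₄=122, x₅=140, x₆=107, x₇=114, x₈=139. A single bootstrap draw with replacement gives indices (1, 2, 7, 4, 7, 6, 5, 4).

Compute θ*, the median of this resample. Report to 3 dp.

θ* = 120.500

Resample values: 125, 119, 114, 122, 114, 107, 140, 122.
Sorted: 107, 114, 114, 119, 122, 122, 125, 140
Median = average of the two middle values = 120.500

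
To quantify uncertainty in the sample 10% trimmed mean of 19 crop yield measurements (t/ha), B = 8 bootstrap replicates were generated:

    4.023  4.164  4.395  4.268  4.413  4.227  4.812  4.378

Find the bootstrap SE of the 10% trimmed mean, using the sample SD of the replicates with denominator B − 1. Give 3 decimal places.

Bootstrap SE is the standard deviation of the 8 replicate 10% trimmed means.
Mean of replicates: (4.023 + 4.164 + 4.395 + 4.268 + 4.413 + 4.227 + 4.812 + 4.378) / 8 = 34.68000 / 8 = 4.33500
Sum of squared deviations: (−0.31200)² + (−0.17100)² + (+0.06000)² + (−0.06700)² + (+0.07800)² + (−0.10800)² + (+0.47700)² + (+0.04300)² = 0.38180
Variance = 0.38180 / 7 = 0.05454
SE* = √0.05454

SE* = 0.234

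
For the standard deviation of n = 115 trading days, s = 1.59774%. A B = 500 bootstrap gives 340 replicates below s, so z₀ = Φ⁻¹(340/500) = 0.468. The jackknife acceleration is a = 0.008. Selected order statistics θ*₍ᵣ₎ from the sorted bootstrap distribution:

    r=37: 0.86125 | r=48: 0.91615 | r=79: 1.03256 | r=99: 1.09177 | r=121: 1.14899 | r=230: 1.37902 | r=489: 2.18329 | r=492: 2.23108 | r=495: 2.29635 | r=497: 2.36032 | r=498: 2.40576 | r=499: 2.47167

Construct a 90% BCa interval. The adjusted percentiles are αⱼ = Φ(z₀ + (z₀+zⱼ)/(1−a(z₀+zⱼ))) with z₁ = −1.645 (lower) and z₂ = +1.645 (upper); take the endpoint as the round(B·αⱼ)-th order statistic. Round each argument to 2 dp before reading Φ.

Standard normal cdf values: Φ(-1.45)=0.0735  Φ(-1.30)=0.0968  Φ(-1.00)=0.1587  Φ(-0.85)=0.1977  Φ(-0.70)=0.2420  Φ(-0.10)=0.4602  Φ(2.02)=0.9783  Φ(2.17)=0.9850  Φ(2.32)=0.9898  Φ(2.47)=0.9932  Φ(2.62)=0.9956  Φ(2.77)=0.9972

Lower: z₀ + z₁ = 0.468 + (-1.645) = -1.177; 1 − a(z₀+z₁) = 1 − (0.008)(-1.177) = 1.0094; argument = 0.468 + (-1.177)/1.0094 = -0.6980 → -0.70.
α₁ = Φ(-0.70) = 0.2420; rank = round(500 × 0.2420) = 121; θ*₍121₎ = 1.14899.
Upper: z₀ + z₂ = 2.113; 1 − a(z₀+z₂) = 0.9831; argument = 2.6173 → 2.62; α₂ = 0.9956; rank = 498; θ*₍498₎ = 2.40576.

(1.14899, 2.40576)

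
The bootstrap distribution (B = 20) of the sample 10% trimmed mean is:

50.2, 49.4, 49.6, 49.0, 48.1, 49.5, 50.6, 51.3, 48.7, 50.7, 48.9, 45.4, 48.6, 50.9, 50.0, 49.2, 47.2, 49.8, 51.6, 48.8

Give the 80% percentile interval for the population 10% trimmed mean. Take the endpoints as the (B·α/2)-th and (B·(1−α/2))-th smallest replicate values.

Sorted replicates: 45.4, 47.2, 48.1, 48.6, 48.7, 48.8, 48.9, 49.0, 49.2, 49.4, 49.5, 49.6, 49.8, 50.0, 50.2, 50.6, 50.7, 50.9, 51.3, 51.6
α = 0.20; lower rank = 20 × 0.100 = 2; upper rank = 20 × 0.900 = 18.
The 2nd smallest replicate is 47.2; the 18th is 50.9.

(47.2, 50.9)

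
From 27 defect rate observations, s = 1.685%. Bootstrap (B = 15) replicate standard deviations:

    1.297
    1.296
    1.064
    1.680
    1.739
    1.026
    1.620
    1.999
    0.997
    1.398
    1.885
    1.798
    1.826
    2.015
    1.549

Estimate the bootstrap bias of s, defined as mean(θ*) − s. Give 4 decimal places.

bias = −0.1391

mean(θ*) = (1.297 + 1.296 + 1.064 + 1.680 + 1.739 + 1.026 + 1.620 + 1.999 + 0.997 + 1.398 + 1.885 + 1.798 + 1.826 + 2.015 + 1.549) / 15 = 1.54593
bias = 1.54593 − 1.685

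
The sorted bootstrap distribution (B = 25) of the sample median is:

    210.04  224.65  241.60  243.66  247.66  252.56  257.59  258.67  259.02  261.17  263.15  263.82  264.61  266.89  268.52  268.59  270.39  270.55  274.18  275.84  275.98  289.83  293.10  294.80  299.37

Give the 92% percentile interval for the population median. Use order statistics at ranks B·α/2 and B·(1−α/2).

α = 0.08; lower rank = 25 × 0.040 = 1; upper rank = 25 × 0.960 = 24.
The 1st smallest replicate is 210.04; the 24th is 294.80.

(210.04, 294.80)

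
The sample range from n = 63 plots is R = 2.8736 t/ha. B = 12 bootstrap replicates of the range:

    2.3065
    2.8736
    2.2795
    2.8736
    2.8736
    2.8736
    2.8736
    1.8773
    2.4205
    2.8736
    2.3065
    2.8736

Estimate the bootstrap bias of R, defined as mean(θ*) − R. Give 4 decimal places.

mean(θ*) = (2.3065 + 2.8736 + 2.2795 + 2.8736 + 2.8736 + 2.8736 + 2.8736 + 1.8773 + 2.4205 + 2.8736 + 2.3065 + 2.8736) / 12 = 2.60879
bias = 2.60879 − 2.8736

bias = −0.2648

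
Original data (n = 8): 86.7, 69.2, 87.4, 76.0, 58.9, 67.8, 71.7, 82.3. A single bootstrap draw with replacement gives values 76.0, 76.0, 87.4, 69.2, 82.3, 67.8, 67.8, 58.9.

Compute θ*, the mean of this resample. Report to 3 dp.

Mean = (76.0 + 76.0 + 87.4 + 69.2 + 82.3 + 67.8 + 67.8 + 58.9) / 8 = 585.40 / 8 = 73.175

θ* = 73.175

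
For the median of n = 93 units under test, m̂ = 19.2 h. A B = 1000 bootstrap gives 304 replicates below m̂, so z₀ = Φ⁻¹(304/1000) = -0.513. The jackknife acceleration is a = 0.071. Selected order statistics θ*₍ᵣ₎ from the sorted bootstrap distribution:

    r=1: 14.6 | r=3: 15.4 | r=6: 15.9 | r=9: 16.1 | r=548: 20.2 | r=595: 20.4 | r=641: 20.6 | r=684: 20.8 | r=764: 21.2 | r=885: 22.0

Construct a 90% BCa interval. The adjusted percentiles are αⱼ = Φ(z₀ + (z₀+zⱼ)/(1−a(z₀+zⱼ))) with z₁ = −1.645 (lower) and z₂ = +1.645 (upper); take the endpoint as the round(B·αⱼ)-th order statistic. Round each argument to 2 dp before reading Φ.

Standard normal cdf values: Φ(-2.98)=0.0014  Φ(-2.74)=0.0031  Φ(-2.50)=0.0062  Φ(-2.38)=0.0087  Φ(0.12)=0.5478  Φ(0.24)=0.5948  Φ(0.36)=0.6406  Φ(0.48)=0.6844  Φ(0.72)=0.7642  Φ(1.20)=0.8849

(16.1, 21.2)

Lower: z₀ + z₁ = -0.513 + (-1.645) = -2.158; 1 − a(z₀+z₁) = 1 − (0.071)(-2.158) = 1.1532; argument = -0.513 + (-2.158)/1.1532 = -2.3843 → -2.38.
α₁ = Φ(-2.38) = 0.0087; rank = round(1000 × 0.0087) = 9; θ*₍9₎ = 16.1.
Upper: z₀ + z₂ = 1.132; 1 − a(z₀+z₂) = 0.9196; argument = 0.7179 → 0.72; α₂ = 0.7642; rank = 764; θ*₍764₎ = 21.2.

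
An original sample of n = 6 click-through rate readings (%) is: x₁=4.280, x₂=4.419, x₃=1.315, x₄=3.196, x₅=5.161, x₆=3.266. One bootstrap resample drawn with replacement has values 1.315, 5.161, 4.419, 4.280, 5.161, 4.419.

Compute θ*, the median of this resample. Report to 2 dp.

Sorted: 1.315, 4.280, 4.419, 4.419, 5.161, 5.161
Median = average of the two middle values = 4.42

θ* = 4.42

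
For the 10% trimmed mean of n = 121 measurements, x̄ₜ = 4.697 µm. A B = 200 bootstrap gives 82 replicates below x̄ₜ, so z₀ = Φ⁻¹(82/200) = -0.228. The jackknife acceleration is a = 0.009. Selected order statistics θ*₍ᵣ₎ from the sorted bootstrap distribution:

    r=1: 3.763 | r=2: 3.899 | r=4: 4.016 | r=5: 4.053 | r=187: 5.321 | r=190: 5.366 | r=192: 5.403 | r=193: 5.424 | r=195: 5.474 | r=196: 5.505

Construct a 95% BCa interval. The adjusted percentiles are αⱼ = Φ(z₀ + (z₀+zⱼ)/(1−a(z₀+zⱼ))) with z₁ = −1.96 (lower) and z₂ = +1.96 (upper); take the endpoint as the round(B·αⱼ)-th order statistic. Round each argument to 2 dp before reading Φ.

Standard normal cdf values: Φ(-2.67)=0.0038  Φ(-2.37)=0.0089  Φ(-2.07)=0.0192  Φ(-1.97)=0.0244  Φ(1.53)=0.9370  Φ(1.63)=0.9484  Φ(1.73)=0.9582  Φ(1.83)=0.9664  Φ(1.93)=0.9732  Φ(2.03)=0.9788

(3.899, 5.321)

Lower: z₀ + z₁ = -0.228 + (-1.960) = -2.188; 1 − a(z₀+z₁) = 1 − (0.009)(-2.188) = 1.0197; argument = -0.228 + (-2.188)/1.0197 = -2.3737 → -2.37.
α₁ = Φ(-2.37) = 0.0089; rank = round(200 × 0.0089) = 2; θ*₍2₎ = 3.899.
Upper: z₀ + z₂ = 1.732; 1 − a(z₀+z₂) = 0.9844; argument = 1.5314 → 1.53; α₂ = 0.9370; rank = 187; θ*₍187₎ = 5.321.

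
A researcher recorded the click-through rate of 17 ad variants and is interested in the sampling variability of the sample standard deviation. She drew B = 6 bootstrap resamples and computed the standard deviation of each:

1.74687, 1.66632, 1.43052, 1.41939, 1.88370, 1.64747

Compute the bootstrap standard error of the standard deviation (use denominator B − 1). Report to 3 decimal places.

SE* = 0.181

Bootstrap SE is the standard deviation of the 6 replicate standard deviations.
Mean of replicates: (1.74687 + 1.66632 + 1.43052 + 1.41939 + 1.88370 + 1.64747) / 6 = 9.794270 / 6 = 1.632378
Sum of squared deviations: (+0.114492)² + (+0.033942)² + (−0.201858)² + (−0.212988)² + (+0.251322)² + (+0.015092)² = 0.163762
Variance = 0.163762 / 5 = 0.032752
SE* = √0.032752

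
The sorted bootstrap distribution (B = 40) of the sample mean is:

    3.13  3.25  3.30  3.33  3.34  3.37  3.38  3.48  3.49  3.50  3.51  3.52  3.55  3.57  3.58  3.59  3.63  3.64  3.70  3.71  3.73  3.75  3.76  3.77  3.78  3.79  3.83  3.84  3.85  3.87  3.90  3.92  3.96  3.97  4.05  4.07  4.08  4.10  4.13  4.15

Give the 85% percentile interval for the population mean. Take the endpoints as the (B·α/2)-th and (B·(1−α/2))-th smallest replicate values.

(3.30, 4.08)

α = 0.15; lower rank = 40 × 0.075 = 3; upper rank = 40 × 0.925 = 37.
The 3rd smallest replicate is 3.30; the 37th is 4.08.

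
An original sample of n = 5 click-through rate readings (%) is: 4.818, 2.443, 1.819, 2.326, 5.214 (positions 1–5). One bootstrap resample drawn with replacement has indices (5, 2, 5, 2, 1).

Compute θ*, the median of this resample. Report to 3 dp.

θ* = 4.818

Resample values: 5.214, 2.443, 5.214, 2.443, 4.818.
Sorted: 2.443, 2.443, 4.818, 5.214, 5.214
Median = middle value = 4.818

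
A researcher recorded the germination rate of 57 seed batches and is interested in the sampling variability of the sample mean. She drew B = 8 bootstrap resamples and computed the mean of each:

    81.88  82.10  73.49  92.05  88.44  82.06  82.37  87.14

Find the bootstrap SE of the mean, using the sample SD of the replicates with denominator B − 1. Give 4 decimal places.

Bootstrap SE is the standard deviation of the 8 replicate means.
Mean of replicates: (81.88 + 82.10 + 73.49 + 92.05 + 88.44 + 82.06 + 82.37 + 87.14) / 8 = 669.53000 / 8 = 83.69125
Sum of squared deviations: (−1.81125)² + (−1.59125)² + (−10.20125)² + (+8.35875)² + (+4.74875)² + (−1.63125)² + (−1.32125)² + (+3.44875)² = 218.59809
Variance = 218.59809 / 7 = 31.22830
SE* = √31.22830

SE* = 5.5882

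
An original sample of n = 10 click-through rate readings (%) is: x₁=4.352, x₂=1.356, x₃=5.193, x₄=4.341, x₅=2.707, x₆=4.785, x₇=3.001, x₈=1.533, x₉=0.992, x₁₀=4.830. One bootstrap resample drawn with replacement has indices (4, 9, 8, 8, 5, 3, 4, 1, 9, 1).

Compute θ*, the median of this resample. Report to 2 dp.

θ* = 3.52

Resample values: 4.341, 0.992, 1.533, 1.533, 2.707, 5.193, 4.341, 4.352, 0.992, 4.352.
Sorted: 0.992, 0.992, 1.533, 1.533, 2.707, 4.341, 4.341, 4.352, 4.352, 5.193
Median = average of the two middle values = 3.52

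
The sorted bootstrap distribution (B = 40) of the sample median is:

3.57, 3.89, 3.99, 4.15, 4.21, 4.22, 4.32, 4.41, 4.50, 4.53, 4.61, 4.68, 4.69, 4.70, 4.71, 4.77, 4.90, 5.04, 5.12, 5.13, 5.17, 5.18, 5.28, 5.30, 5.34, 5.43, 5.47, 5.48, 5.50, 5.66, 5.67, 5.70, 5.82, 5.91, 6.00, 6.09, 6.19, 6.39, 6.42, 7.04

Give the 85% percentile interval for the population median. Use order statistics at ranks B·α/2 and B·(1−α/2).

(3.99, 6.19)

α = 0.15; lower rank = 40 × 0.075 = 3; upper rank = 40 × 0.925 = 37.
The 3rd smallest replicate is 3.99; the 37th is 6.19.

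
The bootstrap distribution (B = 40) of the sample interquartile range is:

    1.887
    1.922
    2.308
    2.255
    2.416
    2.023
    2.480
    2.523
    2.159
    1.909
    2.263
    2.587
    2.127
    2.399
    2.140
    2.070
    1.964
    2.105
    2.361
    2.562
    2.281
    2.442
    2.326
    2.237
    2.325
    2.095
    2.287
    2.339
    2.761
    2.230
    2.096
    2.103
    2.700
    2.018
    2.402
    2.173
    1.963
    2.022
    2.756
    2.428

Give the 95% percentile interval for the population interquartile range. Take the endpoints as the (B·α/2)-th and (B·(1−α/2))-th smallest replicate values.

Sorted replicates: 1.887, 1.909, 1.922, 1.963, 1.964, 2.018, 2.022, 2.023, 2.070, 2.095, 2.096, 2.103, 2.105, 2.127, 2.140, 2.159, 2.173, 2.230, 2.237, 2.255, 2.263, 2.281, 2.287, 2.308, 2.325, 2.326, 2.339, 2.361, 2.399, 2.402, 2.416, 2.428, 2.442, 2.480, 2.523, 2.562, 2.587, 2.700, 2.756, 2.761
α = 0.05; lower rank = 40 × 0.025 = 1; upper rank = 40 × 0.975 = 39.
The 1st smallest replicate is 1.887; the 39th is 2.756.

(1.887, 2.756)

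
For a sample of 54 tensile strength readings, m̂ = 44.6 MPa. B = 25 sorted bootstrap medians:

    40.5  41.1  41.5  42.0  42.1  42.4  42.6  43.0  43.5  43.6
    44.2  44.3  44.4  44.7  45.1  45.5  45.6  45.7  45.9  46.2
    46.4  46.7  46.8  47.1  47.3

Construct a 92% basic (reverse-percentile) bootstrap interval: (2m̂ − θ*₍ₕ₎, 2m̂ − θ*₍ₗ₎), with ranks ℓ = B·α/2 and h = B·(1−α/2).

Percentile endpoints at ranks 1 and 24: θ*₍1₎ = 40.5, θ*₍24₎ = 47.1.
Basic interval reflects these around m̂:
  lower = 2 × 44.6 − 47.1 = 42.1
  upper = 2 × 44.6 − 40.5 = 48.7

(42.1, 48.7)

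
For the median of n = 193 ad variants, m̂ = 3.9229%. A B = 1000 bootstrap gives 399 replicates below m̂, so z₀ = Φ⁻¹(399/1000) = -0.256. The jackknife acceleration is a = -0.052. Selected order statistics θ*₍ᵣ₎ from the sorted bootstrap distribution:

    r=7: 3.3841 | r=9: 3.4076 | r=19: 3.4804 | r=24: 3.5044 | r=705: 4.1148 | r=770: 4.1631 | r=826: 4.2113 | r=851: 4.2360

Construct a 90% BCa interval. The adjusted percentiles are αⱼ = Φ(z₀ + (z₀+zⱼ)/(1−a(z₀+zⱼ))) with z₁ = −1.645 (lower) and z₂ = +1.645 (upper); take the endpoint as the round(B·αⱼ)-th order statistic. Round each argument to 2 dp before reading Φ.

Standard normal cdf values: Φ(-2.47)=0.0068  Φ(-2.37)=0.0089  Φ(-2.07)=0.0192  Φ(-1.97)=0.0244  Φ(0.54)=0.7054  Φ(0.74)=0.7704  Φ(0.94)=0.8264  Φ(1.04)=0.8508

Lower: z₀ + z₁ = -0.256 + (-1.645) = -1.901; 1 − a(z₀+z₁) = 1 − (-0.052)(-1.901) = 0.9011; argument = -0.256 + (-1.901)/0.9011 = -2.3655 → -2.37.
α₁ = Φ(-2.37) = 0.0089; rank = round(1000 × 0.0089) = 9; θ*₍9₎ = 3.4076.
Upper: z₀ + z₂ = 1.389; 1 − a(z₀+z₂) = 1.0722; argument = 1.0394 → 1.04; α₂ = 0.8508; rank = 851; θ*₍851₎ = 4.2360.

(3.4076, 4.2360)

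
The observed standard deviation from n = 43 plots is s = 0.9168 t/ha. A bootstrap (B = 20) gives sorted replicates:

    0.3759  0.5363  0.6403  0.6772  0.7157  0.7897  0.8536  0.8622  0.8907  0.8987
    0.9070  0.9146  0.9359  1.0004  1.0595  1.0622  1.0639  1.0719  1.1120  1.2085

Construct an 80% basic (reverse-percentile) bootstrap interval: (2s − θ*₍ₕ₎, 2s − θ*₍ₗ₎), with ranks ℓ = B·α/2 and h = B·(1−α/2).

(0.7617, 1.2973)

Percentile endpoints at ranks 2 and 18: θ*₍2₎ = 0.5363, θ*₍18₎ = 1.0719.
Basic interval reflects these around s:
  lower = 2 × 0.9168 − 1.0719 = 0.7617
  upper = 2 × 0.9168 − 0.5363 = 1.2973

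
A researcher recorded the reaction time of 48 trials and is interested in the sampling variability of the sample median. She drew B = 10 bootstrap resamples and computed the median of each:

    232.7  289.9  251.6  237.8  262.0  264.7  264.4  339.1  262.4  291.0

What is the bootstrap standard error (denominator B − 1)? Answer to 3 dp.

Bootstrap SE is the standard deviation of the 10 replicate medians.
Mean of replicates: (232.7 + 289.9 + 251.6 + 237.8 + 262.0 + 264.7 + 264.4 + 339.1 + 262.4 + 291.0) / 10 = 2695.6000 / 10 = 269.5600
Sum of squared deviations: (−36.8600)² + (+20.3400)² + (−17.9600)² + (−31.7600)² + (−7.5600)² + (−4.8600)² + (−5.1600)² + (+69.5400)² + (−7.1600)² + (+21.4400)² = 8557.7840
Variance = 8557.7840 / 9 = 950.8649
SE* = √950.8649

SE* = 30.836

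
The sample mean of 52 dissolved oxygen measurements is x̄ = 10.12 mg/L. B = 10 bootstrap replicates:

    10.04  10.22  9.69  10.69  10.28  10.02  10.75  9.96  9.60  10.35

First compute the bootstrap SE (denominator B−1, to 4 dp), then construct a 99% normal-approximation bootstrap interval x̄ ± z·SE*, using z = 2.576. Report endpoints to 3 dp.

(9.144, 11.096)

Mean of replicates = 10.1600; sum of squared deviations = 1.2916; SE* = √(1.2916/9) = 0.3788
Margin = 2.576 × 0.3788 = 0.9758
Interval: 10.12 ± 0.9758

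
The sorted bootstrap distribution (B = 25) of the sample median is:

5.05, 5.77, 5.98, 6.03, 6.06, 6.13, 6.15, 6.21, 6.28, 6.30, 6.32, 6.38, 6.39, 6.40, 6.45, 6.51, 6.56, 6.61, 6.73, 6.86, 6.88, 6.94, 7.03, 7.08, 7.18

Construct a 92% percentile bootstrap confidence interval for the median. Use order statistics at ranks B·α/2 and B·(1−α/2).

α = 0.08; lower rank = 25 × 0.040 = 1; upper rank = 25 × 0.960 = 24.
The 1st smallest replicate is 5.05; the 24th is 7.08.

(5.05, 7.08)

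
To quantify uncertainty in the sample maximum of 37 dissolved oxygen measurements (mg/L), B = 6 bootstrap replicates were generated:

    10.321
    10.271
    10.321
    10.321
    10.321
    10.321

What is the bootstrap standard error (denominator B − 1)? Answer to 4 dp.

SE* = 0.0204

Bootstrap SE is the standard deviation of the 6 replicate maximums.
Mean of replicates: (10.321 + 10.271 + 10.321 + 10.321 + 10.321 + 10.321) / 6 = 61.876000 / 6 = 10.312667
Sum of squared deviations: (+0.008333)² + (−0.041667)² + (+0.008333)² + (+0.008333)² + (+0.008333)² + (+0.008333)² = 0.002083
Variance = 0.002083 / 5 = 0.000417
SE* = √0.000417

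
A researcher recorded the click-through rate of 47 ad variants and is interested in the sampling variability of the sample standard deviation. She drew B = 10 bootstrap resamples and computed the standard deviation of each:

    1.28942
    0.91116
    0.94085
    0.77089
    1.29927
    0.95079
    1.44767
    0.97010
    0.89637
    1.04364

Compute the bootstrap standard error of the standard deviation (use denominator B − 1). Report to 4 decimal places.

SE* = 0.2177

Bootstrap SE is the standard deviation of the 10 replicate standard deviations.
Mean of replicates: (1.28942 + 0.91116 + 0.94085 + 0.77089 + 1.29927 + 0.95079 + 1.44767 + 0.97010 + 0.89637 + 1.04364) / 10 = 10.520160 / 10 = 1.052016
Sum of squared deviations: (+0.237404)² + (−0.140856)² + (−0.111166)² + (−0.281126)² + (+0.247254)² + (−0.101226)² + (+0.395654)² + (−0.081916)² + (−0.155646)² + (−0.008376)² = 0.426520
Variance = 0.426520 / 9 = 0.047391
SE* = √0.047391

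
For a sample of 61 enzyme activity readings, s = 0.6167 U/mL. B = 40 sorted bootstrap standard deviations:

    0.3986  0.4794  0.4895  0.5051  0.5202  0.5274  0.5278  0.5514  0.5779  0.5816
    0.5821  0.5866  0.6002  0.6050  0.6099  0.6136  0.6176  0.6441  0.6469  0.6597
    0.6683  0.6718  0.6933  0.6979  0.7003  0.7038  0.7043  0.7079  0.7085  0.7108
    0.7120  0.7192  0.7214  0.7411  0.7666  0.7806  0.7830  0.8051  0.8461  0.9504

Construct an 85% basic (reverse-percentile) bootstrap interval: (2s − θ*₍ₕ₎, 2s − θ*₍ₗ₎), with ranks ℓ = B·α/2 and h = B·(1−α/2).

Percentile endpoints at ranks 3 and 37: θ*₍3₎ = 0.4895, θ*₍37₎ = 0.7830.
Basic interval reflects these around s:
  lower = 2 × 0.6167 − 0.7830 = 0.4504
  upper = 2 × 0.6167 − 0.4895 = 0.7439

(0.4504, 0.7439)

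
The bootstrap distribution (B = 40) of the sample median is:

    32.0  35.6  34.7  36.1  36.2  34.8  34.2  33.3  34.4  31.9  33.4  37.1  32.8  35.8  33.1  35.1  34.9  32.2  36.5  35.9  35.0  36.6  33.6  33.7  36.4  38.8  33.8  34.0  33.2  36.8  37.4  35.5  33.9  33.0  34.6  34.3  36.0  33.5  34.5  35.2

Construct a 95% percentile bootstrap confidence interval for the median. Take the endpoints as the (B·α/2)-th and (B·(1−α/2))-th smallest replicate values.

Sorted replicates: 31.9, 32.0, 32.2, 32.8, 33.0, 33.1, 33.2, 33.3, 33.4, 33.5, 33.6, 33.7, 33.8, 33.9, 34.0, 34.2, 34.3, 34.4, 34.5, 34.6, 34.7, 34.8, 34.9, 35.0, 35.1, 35.2, 35.5, 35.6, 35.8, 35.9, 36.0, 36.1, 36.2, 36.4, 36.5, 36.6, 36.8, 37.1, 37.4, 38.8
α = 0.05; lower rank = 40 × 0.025 = 1; upper rank = 40 × 0.975 = 39.
The 1st smallest replicate is 31.9; the 39th is 37.4.

(31.9, 37.4)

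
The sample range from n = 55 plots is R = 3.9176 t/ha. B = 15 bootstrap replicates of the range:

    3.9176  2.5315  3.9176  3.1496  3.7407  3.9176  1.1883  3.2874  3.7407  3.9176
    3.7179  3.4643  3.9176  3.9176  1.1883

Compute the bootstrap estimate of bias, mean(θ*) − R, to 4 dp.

bias = −0.6166

mean(θ*) = (3.9176 + 2.5315 + 3.9176 + 3.1496 + 3.7407 + 3.9176 + 1.1883 + 3.2874 + 3.7407 + 3.9176 + 3.7179 + 3.4643 + 3.9176 + 3.9176 + 1.1883) / 15 = 3.300953
bias = 3.300953 − 3.9176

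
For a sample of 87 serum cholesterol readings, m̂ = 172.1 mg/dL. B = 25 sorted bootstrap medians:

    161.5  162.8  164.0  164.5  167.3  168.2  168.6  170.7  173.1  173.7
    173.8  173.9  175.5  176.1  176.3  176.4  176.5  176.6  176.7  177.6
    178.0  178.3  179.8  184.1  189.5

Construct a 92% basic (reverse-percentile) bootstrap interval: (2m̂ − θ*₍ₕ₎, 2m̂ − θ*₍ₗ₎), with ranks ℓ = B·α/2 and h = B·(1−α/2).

Percentile endpoints at ranks 1 and 24: θ*₍1₎ = 161.5, θ*₍24₎ = 184.1.
Basic interval reflects these around m̂:
  lower = 2 × 172.1 − 184.1 = 160.1
  upper = 2 × 172.1 − 161.5 = 182.7

(160.1, 182.7)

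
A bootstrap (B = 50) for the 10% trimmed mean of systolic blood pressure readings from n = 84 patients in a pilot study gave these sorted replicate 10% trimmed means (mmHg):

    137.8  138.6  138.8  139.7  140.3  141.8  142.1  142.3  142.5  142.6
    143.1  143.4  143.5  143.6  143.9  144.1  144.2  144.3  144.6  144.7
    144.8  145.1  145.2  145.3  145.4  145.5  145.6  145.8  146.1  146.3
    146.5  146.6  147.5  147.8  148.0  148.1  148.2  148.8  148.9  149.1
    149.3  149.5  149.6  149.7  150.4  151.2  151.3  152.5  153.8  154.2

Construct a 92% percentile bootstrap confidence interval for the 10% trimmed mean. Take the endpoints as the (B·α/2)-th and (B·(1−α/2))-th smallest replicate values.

(138.6, 152.5)

α = 0.08; lower rank = 50 × 0.040 = 2; upper rank = 50 × 0.960 = 48.
The 2nd smallest replicate is 138.6; the 48th is 152.5.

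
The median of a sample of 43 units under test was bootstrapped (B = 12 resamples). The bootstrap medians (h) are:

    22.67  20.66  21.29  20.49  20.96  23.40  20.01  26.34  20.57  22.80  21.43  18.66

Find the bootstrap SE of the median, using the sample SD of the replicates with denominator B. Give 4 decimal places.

SE* = 1.8968

Bootstrap SE is the standard deviation of the 12 replicate medians.
Mean of replicates: (22.67 + 20.66 + 21.29 + 20.49 + 20.96 + 23.40 + 20.01 + 26.34 + 20.57 + 22.80 + 21.43 + 18.66) / 12 = 259.28000 / 12 = 21.60667
Sum of squared deviations: (+1.06333)² + (−0.94667)² + (−0.31667)² + (−1.11667)² + (−0.64667)² + (+1.79333)² + (−1.59667)² + (+4.73333)² + (−1.03667)² + (+1.19333)² + (−0.17667)² + (−2.94667)² = 43.17487
Variance = 43.17487 / 12 = 3.59791
SE* = √3.59791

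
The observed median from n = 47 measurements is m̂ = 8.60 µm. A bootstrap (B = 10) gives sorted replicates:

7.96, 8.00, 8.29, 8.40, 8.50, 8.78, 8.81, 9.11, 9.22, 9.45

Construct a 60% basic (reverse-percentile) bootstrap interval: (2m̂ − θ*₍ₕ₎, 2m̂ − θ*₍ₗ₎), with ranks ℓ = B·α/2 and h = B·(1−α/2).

Percentile endpoints at ranks 2 and 8: θ*₍2₎ = 8.00, θ*₍8₎ = 9.11.
Basic interval reflects these around m̂:
  lower = 2 × 8.60 − 9.11 = 8.09
  upper = 2 × 8.60 − 8.00 = 9.20

(8.09, 9.20)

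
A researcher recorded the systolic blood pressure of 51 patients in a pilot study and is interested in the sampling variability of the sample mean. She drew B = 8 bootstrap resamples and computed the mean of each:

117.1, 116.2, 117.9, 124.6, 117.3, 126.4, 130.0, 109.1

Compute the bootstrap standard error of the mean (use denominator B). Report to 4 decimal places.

Bootstrap SE is the standard deviation of the 8 replicate means.
Mean of replicates: (117.1 + 116.2 + 117.9 + 124.6 + 117.3 + 126.4 + 130.0 + 109.1) / 8 = 958.60000 / 8 = 119.82500
Sum of squared deviations: (−2.72500)² + (−3.62500)² + (−1.92500)² + (+4.77500)² + (−2.52500)² + (+6.57500)² + (+10.17500)² + (−10.72500)² = 315.23500
Variance = 315.23500 / 8 = 39.40438
SE* = √39.40438

SE* = 6.2773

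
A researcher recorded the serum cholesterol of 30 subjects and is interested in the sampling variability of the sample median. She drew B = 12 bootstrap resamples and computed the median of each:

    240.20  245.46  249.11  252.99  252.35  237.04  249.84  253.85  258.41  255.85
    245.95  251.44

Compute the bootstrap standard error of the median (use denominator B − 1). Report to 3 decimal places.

SE* = 6.277

Bootstrap SE is the standard deviation of the 12 replicate medians.
Mean of replicates: (240.20 + 245.46 + 249.11 + 252.99 + 252.35 + 237.04 + 249.84 + 253.85 + 258.41 + 255.85 + 245.95 + 251.44) / 12 = 2992.4900 / 12 = 249.3742
Sum of squared deviations: (−9.1742)² + (−3.9142)² + (−0.2642)² + (+3.6158)² + (+2.9758)² + (−12.3342)² + (+0.4658)² + (+4.4758)² + (+9.0358)² + (+6.4758)² + (−3.4242)² + (+2.0658)² = 433.4427
Variance = 433.4427 / 11 = 39.4039
SE* = √39.4039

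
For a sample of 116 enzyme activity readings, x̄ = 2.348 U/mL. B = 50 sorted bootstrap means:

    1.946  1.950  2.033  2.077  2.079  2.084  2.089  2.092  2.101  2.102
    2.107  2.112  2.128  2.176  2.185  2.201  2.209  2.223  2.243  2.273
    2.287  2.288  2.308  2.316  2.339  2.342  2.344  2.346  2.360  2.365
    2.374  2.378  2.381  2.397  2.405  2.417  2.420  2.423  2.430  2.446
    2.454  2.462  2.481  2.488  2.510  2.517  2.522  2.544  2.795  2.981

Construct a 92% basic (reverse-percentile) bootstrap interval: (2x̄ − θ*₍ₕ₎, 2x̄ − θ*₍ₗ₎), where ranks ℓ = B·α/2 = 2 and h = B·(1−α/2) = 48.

Percentile endpoints at ranks 2 and 48: θ*₍2₎ = 1.950, θ*₍48₎ = 2.544.
Basic interval reflects these around x̄:
  lower = 2 × 2.348 − 2.544 = 2.152
  upper = 2 × 2.348 − 1.950 = 2.746

(2.152, 2.746)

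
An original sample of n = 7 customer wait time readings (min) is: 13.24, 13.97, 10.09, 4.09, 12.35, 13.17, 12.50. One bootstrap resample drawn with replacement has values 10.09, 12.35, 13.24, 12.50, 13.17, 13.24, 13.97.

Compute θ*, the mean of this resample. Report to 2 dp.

Mean = (10.09 + 12.35 + 13.24 + 12.50 + 13.17 + 13.24 + 13.97) / 7 = 88.560 / 7 = 12.65

θ* = 12.65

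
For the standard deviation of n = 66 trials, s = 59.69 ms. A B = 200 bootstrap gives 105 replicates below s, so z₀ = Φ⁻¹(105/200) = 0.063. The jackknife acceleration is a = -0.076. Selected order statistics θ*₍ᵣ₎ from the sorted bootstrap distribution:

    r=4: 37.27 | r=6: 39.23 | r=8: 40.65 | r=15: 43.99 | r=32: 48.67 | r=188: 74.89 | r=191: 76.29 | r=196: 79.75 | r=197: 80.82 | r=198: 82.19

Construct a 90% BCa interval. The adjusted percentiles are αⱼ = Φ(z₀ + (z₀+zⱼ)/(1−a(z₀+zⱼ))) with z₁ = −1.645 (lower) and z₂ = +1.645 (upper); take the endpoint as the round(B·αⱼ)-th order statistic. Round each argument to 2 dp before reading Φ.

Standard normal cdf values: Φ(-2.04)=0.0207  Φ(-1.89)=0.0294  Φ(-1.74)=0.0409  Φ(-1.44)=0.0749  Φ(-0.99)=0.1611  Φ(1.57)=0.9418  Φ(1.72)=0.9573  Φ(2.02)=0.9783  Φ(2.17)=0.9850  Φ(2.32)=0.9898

(40.65, 74.89)

Lower: z₀ + z₁ = 0.063 + (-1.645) = -1.582; 1 − a(z₀+z₁) = 1 − (-0.076)(-1.582) = 0.8798; argument = 0.063 + (-1.582)/0.8798 = -1.7352 → -1.74.
α₁ = Φ(-1.74) = 0.0409; rank = round(200 × 0.0409) = 8; θ*₍8₎ = 40.65.
Upper: z₀ + z₂ = 1.708; 1 − a(z₀+z₂) = 1.1298; argument = 1.5748 → 1.57; α₂ = 0.9418; rank = 188; θ*₍188₎ = 74.89.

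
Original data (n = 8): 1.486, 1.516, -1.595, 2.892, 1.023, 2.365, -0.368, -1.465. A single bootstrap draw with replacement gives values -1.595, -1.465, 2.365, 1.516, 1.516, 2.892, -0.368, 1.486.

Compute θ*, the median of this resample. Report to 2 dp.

θ* = 1.50

Sorted: -1.595, -1.465, -0.368, 1.486, 1.516, 1.516, 2.365, 2.892
Median = average of the two middle values = 1.50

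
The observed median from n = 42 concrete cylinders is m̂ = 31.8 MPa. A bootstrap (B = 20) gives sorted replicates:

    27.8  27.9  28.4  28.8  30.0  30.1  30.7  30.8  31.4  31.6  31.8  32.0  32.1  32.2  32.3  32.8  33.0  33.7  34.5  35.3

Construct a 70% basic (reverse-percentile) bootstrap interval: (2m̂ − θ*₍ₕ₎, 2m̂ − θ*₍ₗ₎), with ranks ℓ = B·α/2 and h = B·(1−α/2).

Percentile endpoints at ranks 3 and 17: θ*₍3₎ = 28.4, θ*₍17₎ = 33.0.
Basic interval reflects these around m̂:
  lower = 2 × 31.8 − 33.0 = 30.6
  upper = 2 × 31.8 − 28.4 = 35.2

(30.6, 35.2)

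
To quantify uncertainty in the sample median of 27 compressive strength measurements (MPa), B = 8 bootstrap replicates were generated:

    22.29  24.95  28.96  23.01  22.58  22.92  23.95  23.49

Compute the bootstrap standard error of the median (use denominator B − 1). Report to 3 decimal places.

Bootstrap SE is the standard deviation of the 8 replicate medians.
Mean of replicates: (22.29 + 24.95 + 28.96 + 23.01 + 22.58 + 22.92 + 23.95 + 23.49) / 8 = 192.1500 / 8 = 24.0188
Sum of squared deviations: (−1.7288)² + (+0.9312)² + (+4.9413)² + (−1.0087)² + (−1.4388)² + (−1.0987)² + (−0.0688)² + (−0.5288)² = 32.8509
Variance = 32.8509 / 7 = 4.6930
SE* = √4.6930

SE* = 2.166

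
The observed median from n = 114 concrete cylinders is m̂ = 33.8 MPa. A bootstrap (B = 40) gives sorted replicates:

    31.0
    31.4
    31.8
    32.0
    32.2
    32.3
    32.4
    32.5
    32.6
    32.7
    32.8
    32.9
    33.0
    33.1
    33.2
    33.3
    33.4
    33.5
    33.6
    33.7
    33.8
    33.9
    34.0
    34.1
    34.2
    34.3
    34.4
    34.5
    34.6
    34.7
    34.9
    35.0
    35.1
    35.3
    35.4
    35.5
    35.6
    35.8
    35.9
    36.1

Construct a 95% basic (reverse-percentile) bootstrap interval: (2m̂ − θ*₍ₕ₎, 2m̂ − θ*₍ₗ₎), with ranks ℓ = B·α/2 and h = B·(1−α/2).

(31.7, 36.6)

Percentile endpoints at ranks 1 and 39: θ*₍1₎ = 31.0, θ*₍39₎ = 35.9.
Basic interval reflects these around m̂:
  lower = 2 × 33.8 − 35.9 = 31.7
  upper = 2 × 33.8 − 31.0 = 36.6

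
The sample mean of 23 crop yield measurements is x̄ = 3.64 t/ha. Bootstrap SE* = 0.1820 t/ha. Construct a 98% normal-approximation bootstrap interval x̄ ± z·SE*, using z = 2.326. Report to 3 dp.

(3.217, 4.063)

Margin = 2.326 × 0.1820 = 0.4233
Interval: 3.64 ± 0.4233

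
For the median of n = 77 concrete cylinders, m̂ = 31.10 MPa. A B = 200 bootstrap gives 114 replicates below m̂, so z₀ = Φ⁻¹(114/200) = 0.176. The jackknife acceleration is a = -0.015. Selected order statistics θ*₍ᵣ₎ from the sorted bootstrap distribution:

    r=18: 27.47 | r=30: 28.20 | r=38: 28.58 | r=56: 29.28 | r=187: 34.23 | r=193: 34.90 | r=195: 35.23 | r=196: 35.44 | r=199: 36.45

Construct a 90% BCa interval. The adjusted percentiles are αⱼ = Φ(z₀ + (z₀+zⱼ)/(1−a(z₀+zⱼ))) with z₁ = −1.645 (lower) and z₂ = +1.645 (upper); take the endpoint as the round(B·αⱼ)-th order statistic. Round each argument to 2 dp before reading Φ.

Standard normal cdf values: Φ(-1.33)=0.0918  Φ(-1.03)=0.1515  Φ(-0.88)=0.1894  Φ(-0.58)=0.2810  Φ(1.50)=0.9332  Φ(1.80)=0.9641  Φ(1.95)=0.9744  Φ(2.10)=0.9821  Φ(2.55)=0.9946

Lower: z₀ + z₁ = 0.176 + (-1.645) = -1.469; 1 − a(z₀+z₁) = 1 − (-0.015)(-1.469) = 0.9780; argument = 0.176 + (-1.469)/0.9780 = -1.3261 → -1.33.
α₁ = Φ(-1.33) = 0.0918; rank = round(200 × 0.0918) = 18; θ*₍18₎ = 27.47.
Upper: z₀ + z₂ = 1.821; 1 − a(z₀+z₂) = 1.0273; argument = 1.9486 → 1.95; α₂ = 0.9744; rank = 195; θ*₍195₎ = 35.23.

(27.47, 35.23)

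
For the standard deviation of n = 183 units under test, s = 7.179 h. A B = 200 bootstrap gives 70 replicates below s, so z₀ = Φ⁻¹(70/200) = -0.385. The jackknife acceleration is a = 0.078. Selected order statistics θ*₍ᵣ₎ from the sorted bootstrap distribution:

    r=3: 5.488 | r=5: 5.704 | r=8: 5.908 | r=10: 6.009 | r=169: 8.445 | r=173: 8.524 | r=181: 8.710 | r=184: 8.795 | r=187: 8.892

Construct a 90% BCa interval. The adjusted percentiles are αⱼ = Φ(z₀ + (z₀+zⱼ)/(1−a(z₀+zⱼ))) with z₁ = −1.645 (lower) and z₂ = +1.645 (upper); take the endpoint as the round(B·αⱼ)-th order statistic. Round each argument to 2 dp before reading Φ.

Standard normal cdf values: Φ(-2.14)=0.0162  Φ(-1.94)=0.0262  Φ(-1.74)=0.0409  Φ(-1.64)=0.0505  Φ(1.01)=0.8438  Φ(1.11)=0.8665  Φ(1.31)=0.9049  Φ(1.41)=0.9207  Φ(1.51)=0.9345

(5.488, 8.445)

Lower: z₀ + z₁ = -0.385 + (-1.645) = -2.030; 1 − a(z₀+z₁) = 1 − (0.078)(-2.030) = 1.1583; argument = -0.385 + (-2.030)/1.1583 = -2.1375 → -2.14.
α₁ = Φ(-2.14) = 0.0162; rank = round(200 × 0.0162) = 3; θ*₍3₎ = 5.488.
Upper: z₀ + z₂ = 1.260; 1 − a(z₀+z₂) = 0.9017; argument = 1.0123 → 1.01; α₂ = 0.8438; rank = 169; θ*₍169₎ = 8.445.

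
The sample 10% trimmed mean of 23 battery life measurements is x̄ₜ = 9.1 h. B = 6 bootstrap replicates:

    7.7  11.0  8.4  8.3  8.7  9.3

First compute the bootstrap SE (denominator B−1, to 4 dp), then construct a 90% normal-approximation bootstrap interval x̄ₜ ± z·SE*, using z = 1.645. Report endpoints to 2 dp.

Mean of replicates = 8.9000; sum of squared deviations = 6.6600; SE* = √(6.6600/5) = 1.1541
Margin = 1.645 × 1.1541 = 1.898
Interval: 9.1 ± 1.898

(7.20, 11.00)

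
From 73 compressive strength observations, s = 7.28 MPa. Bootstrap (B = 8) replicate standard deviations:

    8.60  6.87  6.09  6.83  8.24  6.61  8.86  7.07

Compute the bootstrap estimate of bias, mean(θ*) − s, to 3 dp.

bias = +0.116

mean(θ*) = (8.60 + 6.87 + 6.09 + 6.83 + 8.24 + 6.61 + 8.86 + 7.07) / 8 = 7.3963
bias = 7.3963 − 7.28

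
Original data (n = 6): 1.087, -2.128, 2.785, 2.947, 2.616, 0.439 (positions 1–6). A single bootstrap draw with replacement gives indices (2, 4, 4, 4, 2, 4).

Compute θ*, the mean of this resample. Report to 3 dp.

Resample values: -2.128, 2.947, 2.947, 2.947, -2.128, 2.947.
Mean = ((-2.128) + 2.947 + 2.947 + 2.947 + (-2.128) + 2.947) / 6 = 7.5320 / 6 = 1.255

θ* = 1.255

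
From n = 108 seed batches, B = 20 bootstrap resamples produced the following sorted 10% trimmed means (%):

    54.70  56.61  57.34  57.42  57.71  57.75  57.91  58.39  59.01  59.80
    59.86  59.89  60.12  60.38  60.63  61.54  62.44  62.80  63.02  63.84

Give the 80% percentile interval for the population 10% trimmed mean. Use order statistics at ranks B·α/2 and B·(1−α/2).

(56.61, 62.80)

α = 0.20; lower rank = 20 × 0.100 = 2; upper rank = 20 × 0.900 = 18.
The 2nd smallest replicate is 56.61; the 18th is 62.80.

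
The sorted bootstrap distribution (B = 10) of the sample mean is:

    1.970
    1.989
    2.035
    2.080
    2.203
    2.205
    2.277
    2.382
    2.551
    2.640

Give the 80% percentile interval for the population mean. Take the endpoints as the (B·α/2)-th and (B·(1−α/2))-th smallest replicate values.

(1.970, 2.551)

α = 0.20; lower rank = 10 × 0.100 = 1; upper rank = 10 × 0.900 = 9.
The 1st smallest replicate is 1.970; the 9th is 2.551.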